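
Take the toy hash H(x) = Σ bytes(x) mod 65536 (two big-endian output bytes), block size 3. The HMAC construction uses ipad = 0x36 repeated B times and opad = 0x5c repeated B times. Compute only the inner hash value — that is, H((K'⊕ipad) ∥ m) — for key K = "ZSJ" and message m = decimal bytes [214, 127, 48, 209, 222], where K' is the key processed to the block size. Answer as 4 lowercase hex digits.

0481

Key "ZSJ" = 5a 53 4a is exactly B = 3 bytes: K' = 5a 53 4a.
K' ⊕ ipad = 6c 65 7c.
Inner input = 6c 65 7c ∥ d6 7f 30 d1 de.
Inner hash: sum = 108+101+124+214+127+48+209+222 = 1153 → 04 81.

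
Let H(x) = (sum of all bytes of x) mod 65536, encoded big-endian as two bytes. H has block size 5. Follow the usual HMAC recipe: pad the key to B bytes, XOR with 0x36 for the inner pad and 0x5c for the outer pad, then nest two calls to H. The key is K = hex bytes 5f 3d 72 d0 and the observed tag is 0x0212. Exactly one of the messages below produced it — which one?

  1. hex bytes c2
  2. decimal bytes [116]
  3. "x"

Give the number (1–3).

Key hex bytes 5f 3d 72 d0 is 4 bytes ≤ B = 5; zero-pad to 5 bytes: K' = 5f 3d 72 d0 00.
K' ⊕ ipad = 69 0b 44 e6 36; K' ⊕ opad = 03 61 2e 8c 5c.
m1: inner = H(69 0b 44 e6 36 c2) = 02 96; tag = H(03 61 2e 8c 5c 02 96) = 0212 ← matches
m2: inner = H(69 0b 44 e6 36 74) = 02 48; tag = H(03 61 2e 8c 5c 02 48) = 01c4
m3: inner = H(69 0b 44 e6 36 78) = 02 4c; tag = H(03 61 2e 8c 5c 02 4c) = 01c8

1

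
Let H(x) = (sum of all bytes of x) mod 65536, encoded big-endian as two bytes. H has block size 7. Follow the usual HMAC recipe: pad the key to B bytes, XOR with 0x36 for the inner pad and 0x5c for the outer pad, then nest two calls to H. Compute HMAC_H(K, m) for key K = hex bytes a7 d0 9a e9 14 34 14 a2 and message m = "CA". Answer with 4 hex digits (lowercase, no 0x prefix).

0366

Key hex bytes a7 d0 9a e9 14 34 14 a2 is 8 bytes > B = 7, so hash it first: H(key) = 03 f8, then zero-pad to 7 bytes: K' = 03 f8 00 00 00 00 00.
K' ⊕ ipad = 35 ce 36 36 36 36 36.  K' ⊕ opad = 5f a4 5c 5c 5c 5c 5c.
Inner input = (K'⊕ipad) ∥ m = 35 ce 36 36 36 36 36 ∥ 43 41.
Inner hash: sum = 53+206+54+54+54+54+54+67+65 = 661 → 02 95.
Outer input = (K'⊕opad) ∥ inner = 5f a4 5c 5c 5c 5c 5c ∥ 02 95.
Outer hash (tag): sum = 95+164+92+92+92+92+92+2+149 = 870 → 03 66.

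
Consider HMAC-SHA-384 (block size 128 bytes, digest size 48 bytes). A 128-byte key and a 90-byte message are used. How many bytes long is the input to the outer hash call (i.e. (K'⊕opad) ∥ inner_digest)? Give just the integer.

Key is 128 ≤ 128 bytes, zero-padded: |K'| = 128.
Outer input = (K'⊕opad) ∥ H(inner) → 128 + 48 = 176 bytes.

176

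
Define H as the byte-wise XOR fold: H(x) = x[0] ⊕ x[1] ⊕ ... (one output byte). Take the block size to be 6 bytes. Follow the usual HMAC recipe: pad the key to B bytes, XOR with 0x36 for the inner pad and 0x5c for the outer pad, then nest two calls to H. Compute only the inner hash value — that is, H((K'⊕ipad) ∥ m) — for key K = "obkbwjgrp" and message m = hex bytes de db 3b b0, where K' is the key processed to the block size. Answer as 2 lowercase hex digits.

f2

Key "obkbwjgrp" = 6f 62 6b 62 77 6a 67 72 70 is 9 bytes > B = 6, so hash it first: H(key) = 7c, then zero-pad to 6 bytes: K' = 7c 00 00 00 00 00.
K' ⊕ ipad = 4a 36 36 36 36 36.
Inner input = 4a 36 36 36 36 36 ∥ de db 3b b0.
Inner hash: XOR 4a⊕36⊕36⊕36⊕36⊕36⊕de⊕db⊕3b⊕b0 = f2.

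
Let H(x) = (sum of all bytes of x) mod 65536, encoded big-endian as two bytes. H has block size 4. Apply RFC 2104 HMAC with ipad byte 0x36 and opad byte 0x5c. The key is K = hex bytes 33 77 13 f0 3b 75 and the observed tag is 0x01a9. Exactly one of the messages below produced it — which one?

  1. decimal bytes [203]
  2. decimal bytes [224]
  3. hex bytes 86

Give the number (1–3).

3

Key hex bytes 33 77 13 f0 3b 75 is 6 bytes > B = 4, so hash it first: H(key) = 02 5d, then zero-pad to 4 bytes: K' = 02 5d 00 00.
K' ⊕ ipad = 34 6b 36 36; K' ⊕ opad = 5e 01 5c 5c.
m1: inner = H(34 6b 36 36 cb) = 01 d6; tag = H(5e 01 5c 5c 01 d6) = 01ee
m2: inner = H(34 6b 36 36 e0) = 01 eb; tag = H(5e 01 5c 5c 01 eb) = 0203
m3: inner = H(34 6b 36 36 86) = 01 91; tag = H(5e 01 5c 5c 01 91) = 01a9 ← matches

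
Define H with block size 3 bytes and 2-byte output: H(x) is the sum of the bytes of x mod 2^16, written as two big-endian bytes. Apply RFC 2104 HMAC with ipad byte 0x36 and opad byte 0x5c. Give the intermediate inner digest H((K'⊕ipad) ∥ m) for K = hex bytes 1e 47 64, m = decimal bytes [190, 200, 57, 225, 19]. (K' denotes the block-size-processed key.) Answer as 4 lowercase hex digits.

Key hex bytes 1e 47 64 is exactly B = 3 bytes: K' = 1e 47 64.
K' ⊕ ipad = 28 71 52.
Inner input = 28 71 52 ∥ be c8 39 e1 13.
Inner hash: sum = 40+113+82+190+200+57+225+19 = 926 → 03 9e.

039e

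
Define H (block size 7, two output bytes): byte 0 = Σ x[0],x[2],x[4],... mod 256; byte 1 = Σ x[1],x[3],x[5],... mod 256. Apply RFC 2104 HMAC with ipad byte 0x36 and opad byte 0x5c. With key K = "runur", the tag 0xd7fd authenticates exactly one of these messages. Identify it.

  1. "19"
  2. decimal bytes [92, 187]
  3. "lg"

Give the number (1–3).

1

Key "runur" = 72 75 6e 75 72 is 5 bytes ≤ B = 7; zero-pad to 7 bytes: K' = 72 75 6e 75 72 00 00.
K' ⊕ ipad = 44 43 58 43 44 36 36; K' ⊕ opad = 2e 29 32 29 2e 5c 5c.
m1: inner = H(44 43 58 43 44 36 36 31 39) = 4f ed; tag = H(2e 29 32 29 2e 5c 5c 4f ed) = d7fd ← matches
m2: inner = H(44 43 58 43 44 36 36 5c bb) = d1 18; tag = H(2e 29 32 29 2e 5c 5c d1 18) = 027f
m3: inner = H(44 43 58 43 44 36 36 6c 67) = 7d 28; tag = H(2e 29 32 29 2e 5c 5c 7d 28) = 122b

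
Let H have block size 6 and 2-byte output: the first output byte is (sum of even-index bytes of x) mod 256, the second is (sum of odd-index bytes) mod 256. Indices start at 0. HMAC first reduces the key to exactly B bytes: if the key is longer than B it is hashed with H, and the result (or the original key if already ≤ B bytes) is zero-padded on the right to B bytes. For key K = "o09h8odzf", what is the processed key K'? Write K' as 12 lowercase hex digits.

aa8100000000

|K| = 9 > B = 6, so first hash the key.
H(K): even-index sum = 426 mod 256 = 170; odd-index sum = 385 mod 256 = 129 → aa 81.
Zero-pad H(K) = aa 81 to 6 bytes: K' = aa 81 00 00 00 00.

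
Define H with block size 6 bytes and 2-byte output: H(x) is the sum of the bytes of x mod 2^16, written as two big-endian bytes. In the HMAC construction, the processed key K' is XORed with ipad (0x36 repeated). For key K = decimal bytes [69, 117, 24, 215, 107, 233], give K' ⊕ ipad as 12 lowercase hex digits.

Key decimal bytes [69, 117, 24, 215, 107, 233] = 45 75 18 d7 6b e9 is exactly B = 6 bytes: K' = 45 75 18 d7 6b e9.
XOR each byte with 0x36: 45⊕36=73, 75⊕36=43, 18⊕36=2e, d7⊕36=e1, 6b⊕36=5d, e9⊕36=df.

73432ee15ddf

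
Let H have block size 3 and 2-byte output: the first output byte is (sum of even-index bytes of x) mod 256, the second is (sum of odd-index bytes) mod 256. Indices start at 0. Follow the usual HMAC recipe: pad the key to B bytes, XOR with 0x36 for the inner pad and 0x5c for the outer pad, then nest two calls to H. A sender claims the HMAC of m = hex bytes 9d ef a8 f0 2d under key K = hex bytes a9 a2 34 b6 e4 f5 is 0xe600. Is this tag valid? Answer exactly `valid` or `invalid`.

Key hex bytes a9 a2 34 b6 e4 f5 is 6 bytes > B = 3, so hash it first: H(key) = c1 4d, then zero-pad to 3 bytes: K' = c1 4d 00.
K' ⊕ ipad = f7 7b 36; K' ⊕ opad = 9d 11 5c.
Inner hash: even-index sum = 780 mod 256 = 12; odd-index sum = 493 mod 256 = 237 → 0c ed.
Outer hash (recomputed tag): even-index sum = 486 mod 256 = 230; odd-index sum = 29 mod 256 = 29 → e6 1d.
Recomputed tag = e61d; claimed = e600 → mismatch.

invalid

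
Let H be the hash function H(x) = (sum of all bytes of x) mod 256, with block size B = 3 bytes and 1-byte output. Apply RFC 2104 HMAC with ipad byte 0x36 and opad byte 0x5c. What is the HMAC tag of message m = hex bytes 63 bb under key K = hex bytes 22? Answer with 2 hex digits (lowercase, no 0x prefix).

d4

Key hex bytes 22 is 1 byte ≤ B = 3; zero-pad to 3 bytes: K' = 22 00 00.
K' ⊕ ipad = 14 36 36.  K' ⊕ opad = 7e 5c 5c.
Inner input = (K'⊕ipad) ∥ m = 14 36 36 ∥ 63 bb.
Inner hash: sum = 20+54+54+99+187 = 414; mod 256 = 158 → 9e.
Outer input = (K'⊕opad) ∥ inner = 7e 5c 5c ∥ 9e.
Outer hash (tag): sum = 126+92+92+158 = 468; mod 256 = 212 → d4.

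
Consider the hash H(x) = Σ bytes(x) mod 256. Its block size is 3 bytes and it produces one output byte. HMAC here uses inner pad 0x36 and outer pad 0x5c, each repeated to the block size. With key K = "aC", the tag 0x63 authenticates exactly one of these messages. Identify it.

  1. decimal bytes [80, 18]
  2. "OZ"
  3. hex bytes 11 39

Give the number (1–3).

Key "aC" = 61 43 is 2 bytes ≤ B = 3; zero-pad to 3 bytes: K' = 61 43 00.
K' ⊕ ipad = 57 75 36; K' ⊕ opad = 3d 1f 5c.
m1: inner = H(57 75 36 50 12) = 64; tag = H(3d 1f 5c 64) = 1c
m2: inner = H(57 75 36 4f 5a) = ab; tag = H(3d 1f 5c ab) = 63 ← matches
m3: inner = H(57 75 36 11 39) = 4c; tag = H(3d 1f 5c 4c) = 04

2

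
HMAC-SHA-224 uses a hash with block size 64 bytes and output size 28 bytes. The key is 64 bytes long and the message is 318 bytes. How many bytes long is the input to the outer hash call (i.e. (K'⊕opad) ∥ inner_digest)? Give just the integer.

Key is 64 ≤ 64 bytes, zero-padded: |K'| = 64.
Outer input = (K'⊕opad) ∥ H(inner) → 64 + 28 = 92 bytes.

92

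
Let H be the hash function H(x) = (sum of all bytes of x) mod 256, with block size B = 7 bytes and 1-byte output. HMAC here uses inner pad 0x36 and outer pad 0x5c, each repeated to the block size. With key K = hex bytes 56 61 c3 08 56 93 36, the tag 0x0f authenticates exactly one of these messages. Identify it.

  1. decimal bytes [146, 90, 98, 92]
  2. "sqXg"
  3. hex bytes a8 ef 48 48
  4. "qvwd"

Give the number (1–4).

Key hex bytes 56 61 c3 08 56 93 36 is exactly B = 7 bytes: K' = 56 61 c3 08 56 93 36.
K' ⊕ ipad = 60 57 f5 3e 60 a5 00; K' ⊕ opad = 0a 3d 9f 54 0a cf 6a.
m1: inner = H(60 57 f5 3e 60 a5 00 92 5a 62 5c) = 99; tag = H(0a 3d 9f 54 0a cf 6a 99) = 16
m2: inner = H(60 57 f5 3e 60 a5 00 73 71 58 67) = 92; tag = H(0a 3d 9f 54 0a cf 6a 92) = 0f ← matches
m3: inner = H(60 57 f5 3e 60 a5 00 a8 ef 48 48) = 16; tag = H(0a 3d 9f 54 0a cf 6a 16) = 93
m4: inner = H(60 57 f5 3e 60 a5 00 71 76 77 64) = b1; tag = H(0a 3d 9f 54 0a cf 6a b1) = 2e

2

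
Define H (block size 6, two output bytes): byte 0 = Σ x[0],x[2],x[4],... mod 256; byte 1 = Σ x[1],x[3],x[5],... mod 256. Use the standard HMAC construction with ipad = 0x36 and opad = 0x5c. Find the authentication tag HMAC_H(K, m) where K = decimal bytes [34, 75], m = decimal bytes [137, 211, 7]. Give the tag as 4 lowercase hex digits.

468b

Key decimal bytes [34, 75] = 22 4b is 2 bytes ≤ B = 6; zero-pad to 6 bytes: K' = 22 4b 00 00 00 00.
K' ⊕ ipad = 14 7d 36 36 36 36.  K' ⊕ opad = 7e 17 5c 5c 5c 5c.
Inner input = (K'⊕ipad) ∥ m = 14 7d 36 36 36 36 ∥ 89 d3 07.
Inner hash: even-index sum = 272 mod 256 = 16; odd-index sum = 444 mod 256 = 188 → 10 bc.
Outer input = (K'⊕opad) ∥ inner = 7e 17 5c 5c 5c 5c ∥ 10 bc.
Outer hash (tag): even-index sum = 326 mod 256 = 70; odd-index sum = 395 mod 256 = 139 → 46 8b.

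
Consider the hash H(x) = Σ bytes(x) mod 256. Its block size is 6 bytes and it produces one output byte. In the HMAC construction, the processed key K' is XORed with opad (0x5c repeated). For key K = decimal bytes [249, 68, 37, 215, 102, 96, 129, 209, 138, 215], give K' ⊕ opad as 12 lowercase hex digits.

ee5c5c5c5c5c

Key decimal bytes [249, 68, 37, 215, 102, 96, 129, 209, 138, 215] = f9 44 25 d7 66 60 81 d1 8a d7 is 10 bytes > B = 6, so hash it first: H(key) = b2, then zero-pad to 6 bytes: K' = b2 00 00 00 00 00.
XOR each byte with 0x5c: b2⊕5c=ee, 00⊕5c=5c, 00⊕5c=5c, 00⊕5c=5c, 00⊕5c=5c, 00⊕5c=5c.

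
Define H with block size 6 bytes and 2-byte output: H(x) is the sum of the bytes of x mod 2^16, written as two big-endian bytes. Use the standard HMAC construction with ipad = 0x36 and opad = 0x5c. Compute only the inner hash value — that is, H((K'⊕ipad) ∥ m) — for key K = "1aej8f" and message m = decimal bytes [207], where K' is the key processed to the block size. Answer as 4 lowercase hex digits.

Key "1aej8f" = 31 61 65 6a 38 66 is exactly B = 6 bytes: K' = 31 61 65 6a 38 66.
K' ⊕ ipad = 07 57 53 5c 0e 50.
Inner input = 07 57 53 5c 0e 50 ∥ cf.
Inner hash: sum = 7+87+83+92+14+80+207 = 570 → 02 3a.

023a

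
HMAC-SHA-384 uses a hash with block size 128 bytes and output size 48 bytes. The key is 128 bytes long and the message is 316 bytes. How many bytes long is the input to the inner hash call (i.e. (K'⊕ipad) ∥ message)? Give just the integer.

444

Key is 128 ≤ 128 bytes, zero-padded: |K'| = 128.
Inner input = (K'⊕ipad) ∥ m → 128 + 316 = 444 bytes.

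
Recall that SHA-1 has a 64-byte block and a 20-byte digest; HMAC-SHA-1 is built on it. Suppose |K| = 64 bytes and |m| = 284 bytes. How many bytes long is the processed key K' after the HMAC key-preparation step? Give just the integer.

64

Key is 64 ≤ 64 bytes, zero-padded: |K'| = 64.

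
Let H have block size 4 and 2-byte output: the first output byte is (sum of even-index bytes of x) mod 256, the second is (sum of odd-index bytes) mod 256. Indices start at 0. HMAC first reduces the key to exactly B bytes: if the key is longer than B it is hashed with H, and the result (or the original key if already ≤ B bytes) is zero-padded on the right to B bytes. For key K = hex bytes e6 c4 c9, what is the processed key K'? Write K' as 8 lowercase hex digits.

e6c4c900

Key hex bytes e6 c4 c9 is 3 bytes ≤ B = 4; zero-pad to 4 bytes: K' = e6 c4 c9 00.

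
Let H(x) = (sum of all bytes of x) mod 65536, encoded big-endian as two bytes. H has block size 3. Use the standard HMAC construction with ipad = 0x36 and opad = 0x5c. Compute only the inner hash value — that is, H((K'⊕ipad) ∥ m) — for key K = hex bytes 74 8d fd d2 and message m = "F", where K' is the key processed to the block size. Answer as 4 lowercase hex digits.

0196

Key hex bytes 74 8d fd d2 is 4 bytes > B = 3, so hash it first: H(key) = 02 d0, then zero-pad to 3 bytes: K' = 02 d0 00.
K' ⊕ ipad = 34 e6 36.
Inner input = 34 e6 36 ∥ 46.
Inner hash: sum = 52+230+54+70 = 406 → 01 96.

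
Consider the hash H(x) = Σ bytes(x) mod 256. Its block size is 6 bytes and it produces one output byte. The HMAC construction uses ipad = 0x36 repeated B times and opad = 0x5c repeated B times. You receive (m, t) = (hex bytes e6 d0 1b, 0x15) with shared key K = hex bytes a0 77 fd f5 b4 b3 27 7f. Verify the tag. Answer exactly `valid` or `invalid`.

Key hex bytes a0 77 fd f5 b4 b3 27 7f is 8 bytes > B = 6, so hash it first: H(key) = 16, then zero-pad to 6 bytes: K' = 16 00 00 00 00 00.
K' ⊕ ipad = 20 36 36 36 36 36; K' ⊕ opad = 4a 5c 5c 5c 5c 5c.
Inner hash: sum = 32+54+54+54+54+54+230+208+27 = 767; mod 256 = 255 → ff.
Outer hash (recomputed tag): sum = 74+92+92+92+92+92+255 = 789; mod 256 = 21 → 15.
Recomputed tag = 15; claimed = 15 → match.

valid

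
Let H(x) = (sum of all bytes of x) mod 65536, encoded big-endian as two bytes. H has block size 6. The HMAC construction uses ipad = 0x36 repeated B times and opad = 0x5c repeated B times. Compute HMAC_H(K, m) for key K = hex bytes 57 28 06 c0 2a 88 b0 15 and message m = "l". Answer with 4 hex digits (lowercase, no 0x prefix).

Key hex bytes 57 28 06 c0 2a 88 b0 15 is 8 bytes > B = 6, so hash it first: H(key) = 02 bc, then zero-pad to 6 bytes: K' = 02 bc 00 00 00 00.
K' ⊕ ipad = 34 8a 36 36 36 36.  K' ⊕ opad = 5e e0 5c 5c 5c 5c.
Inner input = (K'⊕ipad) ∥ m = 34 8a 36 36 36 36 ∥ 6c.
Inner hash: sum = 52+138+54+54+54+54+108 = 514 → 02 02.
Outer input = (K'⊕opad) ∥ inner = 5e e0 5c 5c 5c 5c ∥ 02 02.
Outer hash (tag): sum = 94+224+92+92+92+92+2+2 = 690 → 02 b2.

02b2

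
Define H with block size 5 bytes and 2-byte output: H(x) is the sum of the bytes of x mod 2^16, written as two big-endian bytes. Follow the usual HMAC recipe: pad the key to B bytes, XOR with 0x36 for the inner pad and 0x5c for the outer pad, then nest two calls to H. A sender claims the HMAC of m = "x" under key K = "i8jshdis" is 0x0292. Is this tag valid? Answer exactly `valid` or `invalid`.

Key "i8jshdis" = 69 38 6a 73 68 64 69 73 is 8 bytes > B = 5, so hash it first: H(key) = 03 26, then zero-pad to 5 bytes: K' = 03 26 00 00 00.
K' ⊕ ipad = 35 10 36 36 36; K' ⊕ opad = 5f 7a 5c 5c 5c.
Inner hash: sum = 53+16+54+54+54+120 = 351 → 01 5f.
Outer hash (recomputed tag): sum = 95+122+92+92+92+1+95 = 589 → 02 4d.
Recomputed tag = 024d; claimed = 0292 → mismatch.

invalid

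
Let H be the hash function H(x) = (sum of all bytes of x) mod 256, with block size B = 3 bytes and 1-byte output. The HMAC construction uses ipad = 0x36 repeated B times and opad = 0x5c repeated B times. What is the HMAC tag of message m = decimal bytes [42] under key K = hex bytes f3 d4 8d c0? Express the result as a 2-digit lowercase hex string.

b8

Key hex bytes f3 d4 8d c0 is 4 bytes > B = 3, so hash it first: H(key) = 14, then zero-pad to 3 bytes: K' = 14 00 00.
K' ⊕ ipad = 22 36 36.  K' ⊕ opad = 48 5c 5c.
Inner input = (K'⊕ipad) ∥ m = 22 36 36 ∥ 2a.
Inner hash: sum = 34+54+54+42 = 184 → b8.
Outer input = (K'⊕opad) ∥ inner = 48 5c 5c ∥ b8.
Outer hash (tag): sum = 72+92+92+184 = 440; mod 256 = 184 → b8.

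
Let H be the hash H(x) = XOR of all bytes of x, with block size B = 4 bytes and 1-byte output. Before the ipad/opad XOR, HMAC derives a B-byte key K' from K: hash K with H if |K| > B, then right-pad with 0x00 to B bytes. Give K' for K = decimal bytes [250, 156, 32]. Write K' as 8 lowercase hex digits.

fa9c2000

Key decimal bytes [250, 156, 32] = fa 9c 20 is 3 bytes ≤ B = 4; zero-pad to 4 bytes: K' = fa 9c 20 00.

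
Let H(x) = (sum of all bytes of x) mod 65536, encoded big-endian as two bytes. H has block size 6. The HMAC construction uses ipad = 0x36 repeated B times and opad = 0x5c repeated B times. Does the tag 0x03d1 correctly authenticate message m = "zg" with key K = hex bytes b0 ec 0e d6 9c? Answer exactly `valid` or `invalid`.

Key hex bytes b0 ec 0e d6 9c is 5 bytes ≤ B = 6; zero-pad to 6 bytes: K' = b0 ec 0e d6 9c 00.
K' ⊕ ipad = 86 da 38 e0 aa 36; K' ⊕ opad = ec b0 52 8a c0 5c.
Inner hash: sum = 134+218+56+224+170+54+122+103 = 1081 → 04 39.
Outer hash (recomputed tag): sum = 236+176+82+138+192+92+4+57 = 977 → 03 d1.
Recomputed tag = 03d1; claimed = 03d1 → match.

valid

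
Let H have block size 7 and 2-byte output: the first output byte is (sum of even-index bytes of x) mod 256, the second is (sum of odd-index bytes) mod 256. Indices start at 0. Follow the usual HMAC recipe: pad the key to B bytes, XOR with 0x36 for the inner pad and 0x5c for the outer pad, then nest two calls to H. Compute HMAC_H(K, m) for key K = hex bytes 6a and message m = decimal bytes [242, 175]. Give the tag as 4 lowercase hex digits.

Key hex bytes 6a is 1 byte ≤ B = 7; zero-pad to 7 bytes: K' = 6a 00 00 00 00 00 00.
K' ⊕ ipad = 5c 36 36 36 36 36 36.  K' ⊕ opad = 36 5c 5c 5c 5c 5c 5c.
Inner input = (K'⊕ipad) ∥ m = 5c 36 36 36 36 36 36 ∥ f2 af.
Inner hash: even-index sum = 429 mod 256 = 173; odd-index sum = 404 mod 256 = 148 → ad 94.
Outer input = (K'⊕opad) ∥ inner = 36 5c 5c 5c 5c 5c 5c ∥ ad 94.
Outer hash (tag): even-index sum = 478 mod 256 = 222; odd-index sum = 449 mod 256 = 193 → de c1.

dec1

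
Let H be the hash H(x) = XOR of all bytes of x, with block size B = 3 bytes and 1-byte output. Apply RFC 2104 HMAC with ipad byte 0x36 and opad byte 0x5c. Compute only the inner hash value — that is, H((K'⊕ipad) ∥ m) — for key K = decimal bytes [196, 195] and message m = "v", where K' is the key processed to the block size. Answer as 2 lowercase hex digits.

47

Key decimal bytes [196, 195] = c4 c3 is 2 bytes ≤ B = 3; zero-pad to 3 bytes: K' = c4 c3 00.
K' ⊕ ipad = f2 f5 36.
Inner input = f2 f5 36 ∥ 76.
Inner hash: XOR f2⊕f5⊕36⊕76 = 47.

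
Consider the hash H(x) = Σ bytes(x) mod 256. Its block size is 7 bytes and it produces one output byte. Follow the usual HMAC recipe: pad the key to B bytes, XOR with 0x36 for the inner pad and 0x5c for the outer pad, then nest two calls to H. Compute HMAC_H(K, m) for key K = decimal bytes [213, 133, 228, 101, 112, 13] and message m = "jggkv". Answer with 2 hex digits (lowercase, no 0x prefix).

b7

Key decimal bytes [213, 133, 228, 101, 112, 13] = d5 85 e4 65 70 0d is 6 bytes ≤ B = 7; zero-pad to 7 bytes: K' = d5 85 e4 65 70 0d 00.
K' ⊕ ipad = e3 b3 d2 53 46 3b 36.  K' ⊕ opad = 89 d9 b8 39 2c 51 5c.
Inner input = (K'⊕ipad) ∥ m = e3 b3 d2 53 46 3b 36 ∥ 6a 67 67 6b 76.
Inner hash: sum = 227+179+210+83+70+59+54+106+103+103+107+118 = 1419; mod 256 = 139 → 8b.
Outer input = (K'⊕opad) ∥ inner = 89 d9 b8 39 2c 51 5c ∥ 8b.
Outer hash (tag): sum = 137+217+184+57+44+81+92+139 = 951; mod 256 = 183 → b7.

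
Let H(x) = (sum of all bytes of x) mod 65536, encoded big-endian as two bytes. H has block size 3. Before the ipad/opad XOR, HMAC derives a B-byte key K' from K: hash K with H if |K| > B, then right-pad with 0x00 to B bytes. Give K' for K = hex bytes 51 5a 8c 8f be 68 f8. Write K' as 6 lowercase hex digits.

03e400

|K| = 7 > B = 3, so first hash the key.
H(K): sum = 81+90+140+143+190+104+248 = 996 → 03 e4.
Zero-pad H(K) = 03 e4 to 3 bytes: K' = 03 e4 00.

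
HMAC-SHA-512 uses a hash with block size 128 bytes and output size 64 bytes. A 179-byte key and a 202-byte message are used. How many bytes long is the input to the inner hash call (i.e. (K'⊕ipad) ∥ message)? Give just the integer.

Key is 179 > 128 bytes, so it is hashed to 64 bytes then zero-padded to 128: |K'| = 128.
Inner input = (K'⊕ipad) ∥ m → 128 + 202 = 330 bytes.

330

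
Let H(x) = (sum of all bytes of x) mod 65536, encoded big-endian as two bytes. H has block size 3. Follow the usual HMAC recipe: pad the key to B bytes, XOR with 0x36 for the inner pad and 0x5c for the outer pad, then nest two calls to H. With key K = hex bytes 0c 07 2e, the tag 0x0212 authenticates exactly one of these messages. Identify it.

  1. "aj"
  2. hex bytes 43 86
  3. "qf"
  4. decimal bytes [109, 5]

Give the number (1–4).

Key hex bytes 0c 07 2e is exactly B = 3 bytes: K' = 0c 07 2e.
K' ⊕ ipad = 3a 31 18; K' ⊕ opad = 50 5b 72.
m1: inner = H(3a 31 18 61 6a) = 01 4e; tag = H(50 5b 72 01 4e) = 016c
m2: inner = H(3a 31 18 43 86) = 01 4c; tag = H(50 5b 72 01 4c) = 016a
m3: inner = H(3a 31 18 71 66) = 01 5a; tag = H(50 5b 72 01 5a) = 0178
m4: inner = H(3a 31 18 6d 05) = 00 f5; tag = H(50 5b 72 00 f5) = 0212 ← matches

4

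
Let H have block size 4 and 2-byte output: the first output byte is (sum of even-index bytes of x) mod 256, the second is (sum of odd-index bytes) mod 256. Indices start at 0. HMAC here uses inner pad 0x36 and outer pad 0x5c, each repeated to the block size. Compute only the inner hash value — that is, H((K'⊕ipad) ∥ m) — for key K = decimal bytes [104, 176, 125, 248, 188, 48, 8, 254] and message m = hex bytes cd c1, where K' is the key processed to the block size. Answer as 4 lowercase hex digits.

a2d7

Key decimal bytes [104, 176, 125, 248, 188, 48, 8, 254] = 68 b0 7d f8 bc 30 08 fe is 8 bytes > B = 4, so hash it first: H(key) = a9 d6, then zero-pad to 4 bytes: K' = a9 d6 00 00.
K' ⊕ ipad = 9f e0 36 36.
Inner input = 9f e0 36 36 ∥ cd c1.
Inner hash: even-index sum = 418 mod 256 = 162; odd-index sum = 471 mod 256 = 215 → a2 d7.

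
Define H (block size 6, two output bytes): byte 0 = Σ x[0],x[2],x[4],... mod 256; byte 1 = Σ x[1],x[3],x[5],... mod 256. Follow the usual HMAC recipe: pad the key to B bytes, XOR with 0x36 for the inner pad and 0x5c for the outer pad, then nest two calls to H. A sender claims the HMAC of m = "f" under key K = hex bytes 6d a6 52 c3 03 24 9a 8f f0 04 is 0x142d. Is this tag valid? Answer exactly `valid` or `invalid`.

Key hex bytes 6d a6 52 c3 03 24 9a 8f f0 04 is 10 bytes > B = 6, so hash it first: H(key) = 4c 20, then zero-pad to 6 bytes: K' = 4c 20 00 00 00 00.
K' ⊕ ipad = 7a 16 36 36 36 36; K' ⊕ opad = 10 7c 5c 5c 5c 5c.
Inner hash: even-index sum = 332 mod 256 = 76; odd-index sum = 130 mod 256 = 130 → 4c 82.
Outer hash (recomputed tag): even-index sum = 276 mod 256 = 20; odd-index sum = 438 mod 256 = 182 → 14 b6.
Recomputed tag = 14b6; claimed = 142d → mismatch.

invalid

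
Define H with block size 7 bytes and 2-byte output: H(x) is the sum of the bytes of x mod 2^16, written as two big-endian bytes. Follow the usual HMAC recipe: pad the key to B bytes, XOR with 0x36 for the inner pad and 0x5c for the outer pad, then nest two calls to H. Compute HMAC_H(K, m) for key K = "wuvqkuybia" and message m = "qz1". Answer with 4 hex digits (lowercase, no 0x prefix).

Key "wuvqkuybia" = 77 75 76 71 6b 75 79 62 69 61 is 10 bytes > B = 7, so hash it first: H(key) = 04 58, then zero-pad to 7 bytes: K' = 04 58 00 00 00 00 00.
K' ⊕ ipad = 32 6e 36 36 36 36 36.  K' ⊕ opad = 58 04 5c 5c 5c 5c 5c.
Inner input = (K'⊕ipad) ∥ m = 32 6e 36 36 36 36 36 ∥ 71 7a 31.
Inner hash: sum = 50+110+54+54+54+54+54+113+122+49 = 714 → 02 ca.
Outer input = (K'⊕opad) ∥ inner = 58 04 5c 5c 5c 5c 5c ∥ 02 ca.
Outer hash (tag): sum = 88+4+92+92+92+92+92+2+202 = 756 → 02 f4.

02f4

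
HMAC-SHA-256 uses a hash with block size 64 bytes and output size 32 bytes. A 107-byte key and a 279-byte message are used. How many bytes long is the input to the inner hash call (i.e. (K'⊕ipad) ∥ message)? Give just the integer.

343

Key is 107 > 64 bytes, so it is hashed to 32 bytes then zero-padded to 64: |K'| = 64.
Inner input = (K'⊕ipad) ∥ m → 64 + 279 = 343 bytes.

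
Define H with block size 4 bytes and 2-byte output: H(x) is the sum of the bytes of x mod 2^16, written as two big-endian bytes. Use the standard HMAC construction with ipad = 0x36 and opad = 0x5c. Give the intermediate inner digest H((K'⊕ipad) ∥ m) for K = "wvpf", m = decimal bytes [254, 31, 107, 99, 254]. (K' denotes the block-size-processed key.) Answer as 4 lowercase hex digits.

0400

Key "wvpf" = 77 76 70 66 is exactly B = 4 bytes: K' = 77 76 70 66.
K' ⊕ ipad = 41 40 46 50.
Inner input = 41 40 46 50 ∥ fe 1f 6b 63 fe.
Inner hash: sum = 65+64+70+80+254+31+107+99+254 = 1024 → 04 00.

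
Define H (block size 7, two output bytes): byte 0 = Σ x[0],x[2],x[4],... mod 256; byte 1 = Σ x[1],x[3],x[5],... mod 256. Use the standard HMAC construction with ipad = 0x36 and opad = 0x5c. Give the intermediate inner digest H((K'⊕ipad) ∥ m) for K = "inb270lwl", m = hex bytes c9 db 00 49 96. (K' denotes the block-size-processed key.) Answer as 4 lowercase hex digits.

b23c

Key "inb270lwl" = 69 6e 62 32 37 30 6c 77 6c is 9 bytes > B = 7, so hash it first: H(key) = da 47, then zero-pad to 7 bytes: K' = da 47 00 00 00 00 00.
K' ⊕ ipad = ec 71 36 36 36 36 36.
Inner input = ec 71 36 36 36 36 36 ∥ c9 db 00 49 96.
Inner hash: even-index sum = 690 mod 256 = 178; odd-index sum = 572 mod 256 = 60 → b2 3c.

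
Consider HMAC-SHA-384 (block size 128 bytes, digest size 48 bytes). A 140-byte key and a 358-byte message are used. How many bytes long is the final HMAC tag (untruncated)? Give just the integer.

48

The tag is one SHA-384 digest: 48 bytes.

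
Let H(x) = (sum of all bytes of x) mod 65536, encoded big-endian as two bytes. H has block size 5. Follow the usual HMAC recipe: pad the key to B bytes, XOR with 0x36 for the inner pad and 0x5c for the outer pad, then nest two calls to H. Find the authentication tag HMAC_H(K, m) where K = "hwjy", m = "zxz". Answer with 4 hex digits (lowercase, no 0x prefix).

Key "hwjy" = 68 77 6a 79 is 4 bytes ≤ B = 5; zero-pad to 5 bytes: K' = 68 77 6a 79 00.
K' ⊕ ipad = 5e 41 5c 4f 36.  K' ⊕ opad = 34 2b 36 25 5c.
Inner input = (K'⊕ipad) ∥ m = 5e 41 5c 4f 36 ∥ 7a 78 7a.
Inner hash: sum = 94+65+92+79+54+122+120+122 = 748 → 02 ec.
Outer input = (K'⊕opad) ∥ inner = 34 2b 36 25 5c ∥ 02 ec.
Outer hash (tag): sum = 52+43+54+37+92+2+236 = 516 → 02 04.

0204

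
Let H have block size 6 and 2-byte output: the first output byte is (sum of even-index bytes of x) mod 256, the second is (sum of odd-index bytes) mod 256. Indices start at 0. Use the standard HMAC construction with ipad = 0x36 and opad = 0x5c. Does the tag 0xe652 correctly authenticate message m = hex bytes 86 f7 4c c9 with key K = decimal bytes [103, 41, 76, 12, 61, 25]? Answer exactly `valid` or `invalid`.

Key decimal bytes [103, 41, 76, 12, 61, 25] = 67 29 4c 0c 3d 19 is exactly B = 6 bytes: K' = 67 29 4c 0c 3d 19.
K' ⊕ ipad = 51 1f 7a 3a 0b 2f; K' ⊕ opad = 3b 75 10 50 61 45.
Inner hash: even-index sum = 424 mod 256 = 168; odd-index sum = 584 mod 256 = 72 → a8 48.
Outer hash (recomputed tag): even-index sum = 340 mod 256 = 84; odd-index sum = 338 mod 256 = 82 → 54 52.
Recomputed tag = 5452; claimed = e652 → mismatch.

invalid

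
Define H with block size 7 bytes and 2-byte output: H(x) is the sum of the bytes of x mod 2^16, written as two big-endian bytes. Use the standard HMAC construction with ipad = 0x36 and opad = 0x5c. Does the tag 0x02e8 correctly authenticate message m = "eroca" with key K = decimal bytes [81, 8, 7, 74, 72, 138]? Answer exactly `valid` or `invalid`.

valid

Key decimal bytes [81, 8, 7, 74, 72, 138] = 51 08 07 4a 48 8a is 6 bytes ≤ B = 7; zero-pad to 7 bytes: K' = 51 08 07 4a 48 8a 00.
K' ⊕ ipad = 67 3e 31 7c 7e bc 36; K' ⊕ opad = 0d 54 5b 16 14 d6 5c.
Inner hash: sum = 103+62+49+124+126+188+54+101+114+111+99+97 = 1228 → 04 cc.
Outer hash (recomputed tag): sum = 13+84+91+22+20+214+92+4+204 = 744 → 02 e8.
Recomputed tag = 02e8; claimed = 02e8 → match.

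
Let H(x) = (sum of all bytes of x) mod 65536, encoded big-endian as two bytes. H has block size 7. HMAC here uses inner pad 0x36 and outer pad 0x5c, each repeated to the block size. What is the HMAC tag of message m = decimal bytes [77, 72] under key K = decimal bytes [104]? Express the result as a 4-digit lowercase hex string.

Key decimal bytes [104] = 68 is 1 byte ≤ B = 7; zero-pad to 7 bytes: K' = 68 00 00 00 00 00 00.
K' ⊕ ipad = 5e 36 36 36 36 36 36.  K' ⊕ opad = 34 5c 5c 5c 5c 5c 5c.
Inner input = (K'⊕ipad) ∥ m = 5e 36 36 36 36 36 36 ∥ 4d 48.
Inner hash: sum = 94+54+54+54+54+54+54+77+72 = 567 → 02 37.
Outer input = (K'⊕opad) ∥ inner = 34 5c 5c 5c 5c 5c 5c ∥ 02 37.
Outer hash (tag): sum = 52+92+92+92+92+92+92+2+55 = 661 → 02 95.

0295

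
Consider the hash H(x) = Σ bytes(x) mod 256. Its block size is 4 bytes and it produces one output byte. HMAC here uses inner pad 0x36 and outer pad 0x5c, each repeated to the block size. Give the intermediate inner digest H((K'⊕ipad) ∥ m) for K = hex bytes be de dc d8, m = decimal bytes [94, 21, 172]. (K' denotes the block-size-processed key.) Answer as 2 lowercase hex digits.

Key hex bytes be de dc d8 is exactly B = 4 bytes: K' = be de dc d8.
K' ⊕ ipad = 88 e8 ea ee.
Inner input = 88 e8 ea ee ∥ 5e 15 ac.
Inner hash: sum = 136+232+234+238+94+21+172 = 1127; mod 256 = 103 → 67.

67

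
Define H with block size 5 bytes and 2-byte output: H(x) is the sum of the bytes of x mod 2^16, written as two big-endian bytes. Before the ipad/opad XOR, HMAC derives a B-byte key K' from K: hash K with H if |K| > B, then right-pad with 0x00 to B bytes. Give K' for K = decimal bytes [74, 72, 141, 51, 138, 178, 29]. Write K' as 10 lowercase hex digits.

02ab000000

|K| = 7 > B = 5, so first hash the key.
H(K): sum = 74+72+141+51+138+178+29 = 683 → 02 ab.
Zero-pad H(K) = 02 ab to 5 bytes: K' = 02 ab 00 00 00.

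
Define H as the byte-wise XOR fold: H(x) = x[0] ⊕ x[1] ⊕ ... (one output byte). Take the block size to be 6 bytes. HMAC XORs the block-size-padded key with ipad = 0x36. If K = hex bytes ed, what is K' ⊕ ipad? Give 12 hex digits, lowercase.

db3636363636

Key hex bytes ed is 1 byte ≤ B = 6; zero-pad to 6 bytes: K' = ed 00 00 00 00 00.
XOR each byte with 0x36: ed⊕36=db, 00⊕36=36, 00⊕36=36, 00⊕36=36, 00⊕36=36, 00⊕36=36.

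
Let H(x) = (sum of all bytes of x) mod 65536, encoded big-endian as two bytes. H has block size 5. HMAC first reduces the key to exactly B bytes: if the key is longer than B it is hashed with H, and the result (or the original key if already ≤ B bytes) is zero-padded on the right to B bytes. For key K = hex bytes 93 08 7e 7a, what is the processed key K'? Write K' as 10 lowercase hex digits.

Key hex bytes 93 08 7e 7a is 4 bytes ≤ B = 5; zero-pad to 5 bytes: K' = 93 08 7e 7a 00.

93087e7a00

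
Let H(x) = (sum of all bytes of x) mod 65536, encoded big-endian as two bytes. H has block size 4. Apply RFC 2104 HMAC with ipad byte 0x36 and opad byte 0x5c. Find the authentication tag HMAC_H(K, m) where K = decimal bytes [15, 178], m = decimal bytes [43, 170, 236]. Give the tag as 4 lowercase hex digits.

02e5

Key decimal bytes [15, 178] = 0f b2 is 2 bytes ≤ B = 4; zero-pad to 4 bytes: K' = 0f b2 00 00.
K' ⊕ ipad = 39 84 36 36.  K' ⊕ opad = 53 ee 5c 5c.
Inner input = (K'⊕ipad) ∥ m = 39 84 36 36 ∥ 2b aa ec.
Inner hash: sum = 57+132+54+54+43+170+236 = 746 → 02 ea.
Outer input = (K'⊕opad) ∥ inner = 53 ee 5c 5c ∥ 02 ea.
Outer hash (tag): sum = 83+238+92+92+2+234 = 741 → 02 e5.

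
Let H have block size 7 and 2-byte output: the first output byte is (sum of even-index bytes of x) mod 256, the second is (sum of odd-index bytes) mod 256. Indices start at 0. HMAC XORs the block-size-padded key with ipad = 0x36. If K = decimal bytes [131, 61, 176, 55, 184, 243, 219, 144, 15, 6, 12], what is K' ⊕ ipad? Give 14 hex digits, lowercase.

d7cb3636363636

Key decimal bytes [131, 61, 176, 55, 184, 243, 219, 144, 15, 6, 12] = 83 3d b0 37 b8 f3 db 90 0f 06 0c is 11 bytes > B = 7, so hash it first: H(key) = e1 fd, then zero-pad to 7 bytes: K' = e1 fd 00 00 00 00 00.
XOR each byte with 0x36: e1⊕36=d7, fd⊕36=cb, 00⊕36=36, 00⊕36=36, 00⊕36=36, 00⊕36=36, 00⊕36=36.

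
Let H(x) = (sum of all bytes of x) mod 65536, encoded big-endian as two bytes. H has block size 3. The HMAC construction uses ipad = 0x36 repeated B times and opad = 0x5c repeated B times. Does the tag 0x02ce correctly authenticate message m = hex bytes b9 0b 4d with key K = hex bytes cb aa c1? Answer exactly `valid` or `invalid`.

Key hex bytes cb aa c1 is exactly B = 3 bytes: K' = cb aa c1.
K' ⊕ ipad = fd 9c f7; K' ⊕ opad = 97 f6 9d.
Inner hash: sum = 253+156+247+185+11+77 = 929 → 03 a1.
Outer hash (recomputed tag): sum = 151+246+157+3+161 = 718 → 02 ce.
Recomputed tag = 02ce; claimed = 02ce → match.

valid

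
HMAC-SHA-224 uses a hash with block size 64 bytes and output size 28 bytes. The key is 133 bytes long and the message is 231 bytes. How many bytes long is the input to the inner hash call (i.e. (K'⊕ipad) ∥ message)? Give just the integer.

295

Key is 133 > 64 bytes, so it is hashed to 28 bytes then zero-padded to 64: |K'| = 64.
Inner input = (K'⊕ipad) ∥ m → 64 + 231 = 295 bytes.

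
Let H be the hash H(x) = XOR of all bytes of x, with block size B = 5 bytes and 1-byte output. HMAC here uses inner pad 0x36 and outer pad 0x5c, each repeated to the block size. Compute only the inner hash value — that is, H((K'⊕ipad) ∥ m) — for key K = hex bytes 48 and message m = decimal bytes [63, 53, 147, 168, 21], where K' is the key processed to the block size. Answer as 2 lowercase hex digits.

5a

Key hex bytes 48 is 1 byte ≤ B = 5; zero-pad to 5 bytes: K' = 48 00 00 00 00.
K' ⊕ ipad = 7e 36 36 36 36.
Inner input = 7e 36 36 36 36 ∥ 3f 35 93 a8 15.
Inner hash: XOR 7e⊕36⊕36⊕36⊕36⊕3f⊕35⊕93⊕a8⊕15 = 5a.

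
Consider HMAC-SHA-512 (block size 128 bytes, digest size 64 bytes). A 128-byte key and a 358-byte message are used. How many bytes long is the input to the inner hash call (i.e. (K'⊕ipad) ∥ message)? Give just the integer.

486

Key is 128 ≤ 128 bytes, zero-padded: |K'| = 128.
Inner input = (K'⊕ipad) ∥ m → 128 + 358 = 486 bytes.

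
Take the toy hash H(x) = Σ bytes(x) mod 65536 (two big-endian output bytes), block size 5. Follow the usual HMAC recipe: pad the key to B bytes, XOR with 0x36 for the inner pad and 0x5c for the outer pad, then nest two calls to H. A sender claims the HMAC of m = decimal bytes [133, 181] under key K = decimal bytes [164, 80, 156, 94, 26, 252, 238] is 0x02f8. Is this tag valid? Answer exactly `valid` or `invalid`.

valid

Key decimal bytes [164, 80, 156, 94, 26, 252, 238] = a4 50 9c 5e 1a fc ee is 7 bytes > B = 5, so hash it first: H(key) = 03 f2, then zero-pad to 5 bytes: K' = 03 f2 00 00 00.
K' ⊕ ipad = 35 c4 36 36 36; K' ⊕ opad = 5f ae 5c 5c 5c.
Inner hash: sum = 53+196+54+54+54+133+181 = 725 → 02 d5.
Outer hash (recomputed tag): sum = 95+174+92+92+92+2+213 = 760 → 02 f8.
Recomputed tag = 02f8; claimed = 02f8 → match.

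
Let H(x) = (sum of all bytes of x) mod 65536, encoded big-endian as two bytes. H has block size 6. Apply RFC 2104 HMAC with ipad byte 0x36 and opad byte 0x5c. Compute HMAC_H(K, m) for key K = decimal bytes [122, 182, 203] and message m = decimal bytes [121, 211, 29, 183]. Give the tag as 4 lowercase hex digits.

Key decimal bytes [122, 182, 203] = 7a b6 cb is 3 bytes ≤ B = 6; zero-pad to 6 bytes: K' = 7a b6 cb 00 00 00.
K' ⊕ ipad = 4c 80 fd 36 36 36.  K' ⊕ opad = 26 ea 97 5c 5c 5c.
Inner input = (K'⊕ipad) ∥ m = 4c 80 fd 36 36 36 ∥ 79 d3 1d b7.
Inner hash: sum = 76+128+253+54+54+54+121+211+29+183 = 1163 → 04 8b.
Outer input = (K'⊕opad) ∥ inner = 26 ea 97 5c 5c 5c ∥ 04 8b.
Outer hash (tag): sum = 38+234+151+92+92+92+4+139 = 842 → 03 4a.

034a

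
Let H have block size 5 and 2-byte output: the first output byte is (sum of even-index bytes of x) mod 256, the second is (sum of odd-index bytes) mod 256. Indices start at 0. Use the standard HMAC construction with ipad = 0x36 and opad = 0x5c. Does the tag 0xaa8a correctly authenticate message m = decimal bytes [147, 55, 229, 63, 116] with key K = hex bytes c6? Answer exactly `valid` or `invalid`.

Key hex bytes c6 is 1 byte ≤ B = 5; zero-pad to 5 bytes: K' = c6 00 00 00 00.
K' ⊕ ipad = f0 36 36 36 36; K' ⊕ opad = 9a 5c 5c 5c 5c.
Inner hash: even-index sum = 466 mod 256 = 210; odd-index sum = 600 mod 256 = 88 → d2 58.
Outer hash (recomputed tag): even-index sum = 426 mod 256 = 170; odd-index sum = 394 mod 256 = 138 → aa 8a.
Recomputed tag = aa8a; claimed = aa8a → match.

valid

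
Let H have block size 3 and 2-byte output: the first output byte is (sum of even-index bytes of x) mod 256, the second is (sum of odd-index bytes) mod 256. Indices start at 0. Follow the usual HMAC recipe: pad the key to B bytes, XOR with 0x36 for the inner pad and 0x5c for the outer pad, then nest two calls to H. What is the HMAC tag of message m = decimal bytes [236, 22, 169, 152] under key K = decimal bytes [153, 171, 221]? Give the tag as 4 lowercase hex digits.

Key decimal bytes [153, 171, 221] = 99 ab dd is exactly B = 3 bytes: K' = 99 ab dd.
K' ⊕ ipad = af 9d eb.  K' ⊕ opad = c5 f7 81.
Inner input = (K'⊕ipad) ∥ m = af 9d eb ∥ ec 16 a9 98.
Inner hash: even-index sum = 584 mod 256 = 72; odd-index sum = 562 mod 256 = 50 → 48 32.
Outer input = (K'⊕opad) ∥ inner = c5 f7 81 ∥ 48 32.
Outer hash (tag): even-index sum = 376 mod 256 = 120; odd-index sum = 319 mod 256 = 63 → 78 3f.

783f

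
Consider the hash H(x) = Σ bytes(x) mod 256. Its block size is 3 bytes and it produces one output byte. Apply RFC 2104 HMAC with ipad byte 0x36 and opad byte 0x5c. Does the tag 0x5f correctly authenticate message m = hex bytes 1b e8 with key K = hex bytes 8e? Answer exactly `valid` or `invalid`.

invalid

Key hex bytes 8e is 1 byte ≤ B = 3; zero-pad to 3 bytes: K' = 8e 00 00.
K' ⊕ ipad = b8 36 36; K' ⊕ opad = d2 5c 5c.
Inner hash: sum = 184+54+54+27+232 = 551; mod 256 = 39 → 27.
Outer hash (recomputed tag): sum = 210+92+92+39 = 433; mod 256 = 177 → b1.
Recomputed tag = b1; claimed = 5f → mismatch.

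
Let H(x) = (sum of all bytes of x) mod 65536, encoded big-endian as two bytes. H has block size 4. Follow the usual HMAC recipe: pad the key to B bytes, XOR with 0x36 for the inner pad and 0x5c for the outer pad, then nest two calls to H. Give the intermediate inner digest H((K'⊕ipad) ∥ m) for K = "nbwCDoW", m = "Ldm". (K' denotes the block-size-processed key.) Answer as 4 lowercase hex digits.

025f

Key "nbwCDoW" = 6e 62 77 43 44 6f 57 is 7 bytes > B = 4, so hash it first: H(key) = 02 94, then zero-pad to 4 bytes: K' = 02 94 00 00.
K' ⊕ ipad = 34 a2 36 36.
Inner input = 34 a2 36 36 ∥ 4c 64 6d.
Inner hash: sum = 52+162+54+54+76+100+109 = 607 → 02 5f.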